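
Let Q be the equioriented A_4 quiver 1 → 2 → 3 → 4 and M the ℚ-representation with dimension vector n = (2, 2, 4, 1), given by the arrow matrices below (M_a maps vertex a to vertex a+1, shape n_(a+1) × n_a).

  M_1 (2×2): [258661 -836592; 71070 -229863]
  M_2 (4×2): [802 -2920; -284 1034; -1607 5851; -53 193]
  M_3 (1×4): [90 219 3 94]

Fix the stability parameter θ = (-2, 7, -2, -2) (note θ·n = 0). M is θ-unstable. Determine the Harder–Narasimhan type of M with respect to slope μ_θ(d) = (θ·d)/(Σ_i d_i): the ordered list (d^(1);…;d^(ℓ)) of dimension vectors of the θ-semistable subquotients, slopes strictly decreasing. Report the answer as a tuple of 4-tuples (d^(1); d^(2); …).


Via rank(M_{q-1}∘⋯∘M_p): M ≅ I[1,3], I[1,4], I[3,3]^2.
μ_θ-semistable layers: μ^(1)=5/2; μ^(2)=1; μ^(3)=-2

((0, 1, 1, 0); (0, 1, 1, 1); (2, 0, 2, 0))


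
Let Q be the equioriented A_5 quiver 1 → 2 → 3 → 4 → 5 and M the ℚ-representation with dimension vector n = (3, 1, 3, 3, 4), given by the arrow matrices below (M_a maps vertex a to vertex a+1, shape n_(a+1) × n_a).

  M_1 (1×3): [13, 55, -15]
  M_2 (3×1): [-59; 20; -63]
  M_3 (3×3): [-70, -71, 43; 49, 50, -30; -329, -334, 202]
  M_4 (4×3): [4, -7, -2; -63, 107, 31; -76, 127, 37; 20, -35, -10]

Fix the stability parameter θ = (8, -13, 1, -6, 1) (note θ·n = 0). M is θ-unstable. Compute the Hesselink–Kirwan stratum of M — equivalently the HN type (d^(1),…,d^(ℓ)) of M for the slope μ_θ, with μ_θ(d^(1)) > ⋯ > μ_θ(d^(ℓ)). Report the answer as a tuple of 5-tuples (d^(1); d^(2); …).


Via rank(M_{q-1}∘⋯∘M_p): M ≅ I[1,1]^2, I[1,5], I[3,3], I[3,5], I[4,5], I[5,5].
μ_θ-semistable layers: μ^(1)=8; μ^(2)=1; μ^(3)=-5/2; μ^(4)=-6

((2, 0, 0, 0, 0); (0, 0, 1, 0, 4); (1, 1, 2, 2, 0); (0, 0, 0, 1, 0))


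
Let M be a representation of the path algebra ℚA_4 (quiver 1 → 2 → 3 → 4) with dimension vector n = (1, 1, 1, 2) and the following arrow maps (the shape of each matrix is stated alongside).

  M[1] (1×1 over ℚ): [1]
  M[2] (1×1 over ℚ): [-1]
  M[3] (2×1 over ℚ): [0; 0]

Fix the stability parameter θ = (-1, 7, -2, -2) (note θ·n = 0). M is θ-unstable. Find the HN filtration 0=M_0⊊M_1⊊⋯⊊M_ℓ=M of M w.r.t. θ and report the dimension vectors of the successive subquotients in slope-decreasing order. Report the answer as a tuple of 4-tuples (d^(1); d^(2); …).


Interval decomposition of M: I[1,3], I[4,4]^2.
HN type (ℓ=3): μ^(1)=5/2; μ^(2)=-1; μ^(3)=-2

((0, 1, 1, 0); (1, 0, 0, 0); (0, 0, 0, 2))


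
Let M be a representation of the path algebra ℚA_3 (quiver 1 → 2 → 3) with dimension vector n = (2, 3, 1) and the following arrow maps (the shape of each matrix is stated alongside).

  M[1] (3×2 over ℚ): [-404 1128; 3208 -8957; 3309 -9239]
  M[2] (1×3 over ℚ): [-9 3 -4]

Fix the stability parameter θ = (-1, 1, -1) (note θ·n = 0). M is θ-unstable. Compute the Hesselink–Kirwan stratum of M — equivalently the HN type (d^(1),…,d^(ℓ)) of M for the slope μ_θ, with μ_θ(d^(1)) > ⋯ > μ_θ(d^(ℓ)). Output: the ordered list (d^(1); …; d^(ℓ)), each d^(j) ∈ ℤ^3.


Via rank(M_{q-1}∘⋯∘M_p): M ≅ I[1,2], I[1,3], I[2,2].
μ_θ-semistable layers: μ^(1)=1; μ^(2)=0; μ^(3)=-1

((0, 2, 0); (0, 1, 1); (2, 0, 0))


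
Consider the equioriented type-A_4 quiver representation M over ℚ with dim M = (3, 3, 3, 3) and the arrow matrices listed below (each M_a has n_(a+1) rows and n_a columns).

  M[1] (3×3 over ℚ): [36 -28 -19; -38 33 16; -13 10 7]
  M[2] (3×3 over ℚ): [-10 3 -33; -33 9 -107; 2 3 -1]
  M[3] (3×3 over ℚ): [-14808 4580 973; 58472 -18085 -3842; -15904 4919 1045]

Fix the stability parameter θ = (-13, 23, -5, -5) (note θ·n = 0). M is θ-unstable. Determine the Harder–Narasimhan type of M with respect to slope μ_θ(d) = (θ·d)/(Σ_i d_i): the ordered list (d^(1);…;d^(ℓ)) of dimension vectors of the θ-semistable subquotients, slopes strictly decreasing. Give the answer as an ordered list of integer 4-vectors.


Interval decomposition of M: I[1,2], I[1,4]^2, I[3,3], I[4,4].
HN type (ℓ=4): μ^(1)=23; μ^(2)=13/3; μ^(3)=-5; μ^(4)=-13

((0, 1, 0, 0); (0, 2, 2, 2); (0, 0, 1, 1); (3, 0, 0, 0))


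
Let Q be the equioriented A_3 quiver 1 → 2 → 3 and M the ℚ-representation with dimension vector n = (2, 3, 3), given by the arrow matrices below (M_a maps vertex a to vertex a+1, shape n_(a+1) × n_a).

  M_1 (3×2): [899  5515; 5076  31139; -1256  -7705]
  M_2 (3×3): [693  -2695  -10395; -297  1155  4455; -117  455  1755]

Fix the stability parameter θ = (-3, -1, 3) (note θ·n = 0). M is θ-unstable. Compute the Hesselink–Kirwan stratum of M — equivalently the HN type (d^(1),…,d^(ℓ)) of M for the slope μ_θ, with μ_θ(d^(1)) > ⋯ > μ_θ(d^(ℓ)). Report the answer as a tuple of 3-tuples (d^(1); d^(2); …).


Via rank(M_{q-1}∘⋯∘M_p): M ≅ I[1,2], I[1,3], I[2,2], I[3,3]^2.
μ_θ-semistable layers: μ^(1)=3; μ^(2)=-1; μ^(3)=-3

((0, 0, 3); (0, 3, 0); (2, 0, 0))


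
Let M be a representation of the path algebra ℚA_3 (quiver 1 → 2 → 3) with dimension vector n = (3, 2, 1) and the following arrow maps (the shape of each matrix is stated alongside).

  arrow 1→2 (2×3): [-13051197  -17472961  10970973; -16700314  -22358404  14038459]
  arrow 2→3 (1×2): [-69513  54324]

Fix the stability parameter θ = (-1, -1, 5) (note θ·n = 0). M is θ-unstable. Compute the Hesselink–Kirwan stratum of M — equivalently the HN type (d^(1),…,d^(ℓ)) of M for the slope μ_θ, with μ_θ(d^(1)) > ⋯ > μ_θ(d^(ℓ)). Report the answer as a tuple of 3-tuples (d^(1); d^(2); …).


Via rank(M_{q-1}∘⋯∘M_p): M ≅ I[1,1], I[1,2], I[1,3].
μ_θ-semistable layers: μ^(1)=5; μ^(2)=-1

((0, 0, 1); (3, 2, 0))


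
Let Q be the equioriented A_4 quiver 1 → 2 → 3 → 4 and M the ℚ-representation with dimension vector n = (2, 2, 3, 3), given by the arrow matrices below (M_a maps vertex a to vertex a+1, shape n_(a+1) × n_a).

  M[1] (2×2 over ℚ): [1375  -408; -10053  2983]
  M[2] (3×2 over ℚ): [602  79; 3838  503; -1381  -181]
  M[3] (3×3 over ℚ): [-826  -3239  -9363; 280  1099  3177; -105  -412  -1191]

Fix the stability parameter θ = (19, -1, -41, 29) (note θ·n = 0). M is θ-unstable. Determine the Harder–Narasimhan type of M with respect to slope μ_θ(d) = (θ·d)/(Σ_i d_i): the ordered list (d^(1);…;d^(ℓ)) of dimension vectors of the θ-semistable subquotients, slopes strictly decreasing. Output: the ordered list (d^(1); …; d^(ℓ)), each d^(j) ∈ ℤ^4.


Interval decomposition of M: I[1,3], I[1,4], I[3,4], I[4,4].
HN type (ℓ=3): μ^(1)=29; μ^(2)=-23/3; μ^(3)=-41

((0, 0, 0, 3); (2, 2, 2, 0); (0, 0, 1, 0))


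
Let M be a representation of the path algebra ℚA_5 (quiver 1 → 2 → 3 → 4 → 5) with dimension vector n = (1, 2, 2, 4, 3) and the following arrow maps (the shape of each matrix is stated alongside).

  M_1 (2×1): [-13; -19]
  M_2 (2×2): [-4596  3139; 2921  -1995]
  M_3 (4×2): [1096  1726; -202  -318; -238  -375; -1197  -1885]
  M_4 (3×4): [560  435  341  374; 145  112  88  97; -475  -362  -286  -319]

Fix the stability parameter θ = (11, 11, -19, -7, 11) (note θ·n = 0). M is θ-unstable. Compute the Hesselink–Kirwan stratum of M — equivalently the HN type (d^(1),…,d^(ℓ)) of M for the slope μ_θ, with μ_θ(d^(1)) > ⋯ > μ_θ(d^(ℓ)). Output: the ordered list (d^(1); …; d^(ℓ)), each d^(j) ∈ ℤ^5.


Via rank(M_{q-1}∘⋯∘M_p): M ≅ I[1,5], I[2,5], I[4,4]^2, I[5,5].
μ_θ-semistable layers: μ^(1)=11; μ^(2)=-1; μ^(3)=-5; μ^(4)=-7

((0, 0, 0, 0, 3); (1, 1, 1, 1, 0); (0, 1, 1, 1, 0); (0, 0, 0, 2, 0))


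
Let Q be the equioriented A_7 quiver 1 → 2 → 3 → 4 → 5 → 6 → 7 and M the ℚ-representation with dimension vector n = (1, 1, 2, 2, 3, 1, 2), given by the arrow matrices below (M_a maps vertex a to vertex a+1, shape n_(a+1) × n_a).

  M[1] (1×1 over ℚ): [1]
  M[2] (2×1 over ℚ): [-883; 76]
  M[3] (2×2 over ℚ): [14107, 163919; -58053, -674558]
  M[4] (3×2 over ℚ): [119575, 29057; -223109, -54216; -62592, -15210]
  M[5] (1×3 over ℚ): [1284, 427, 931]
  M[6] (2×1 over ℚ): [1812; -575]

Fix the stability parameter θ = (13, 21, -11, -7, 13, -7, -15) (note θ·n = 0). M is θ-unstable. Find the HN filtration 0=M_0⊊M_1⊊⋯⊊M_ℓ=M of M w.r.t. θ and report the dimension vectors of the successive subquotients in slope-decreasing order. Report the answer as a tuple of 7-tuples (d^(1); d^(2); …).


Barcode: M ≅ I[1,7], I[3,5], I[5,5], I[7,7]. HN layers by μ_θ (5 steps, strictly decreasing):
  μ^(1)=13; μ^(2)=1; μ^(3)=-7; μ^(4)=-11; μ^(5)=-15

((0, 0, 0, 0, 2, 0, 0); (1, 1, 1, 1, 1, 1, 1); (0, 0, 0, 1, 0, 0, 0); (0, 0, 1, 0, 0, 0, 0); (0, 0, 0, 0, 0, 0, 1))


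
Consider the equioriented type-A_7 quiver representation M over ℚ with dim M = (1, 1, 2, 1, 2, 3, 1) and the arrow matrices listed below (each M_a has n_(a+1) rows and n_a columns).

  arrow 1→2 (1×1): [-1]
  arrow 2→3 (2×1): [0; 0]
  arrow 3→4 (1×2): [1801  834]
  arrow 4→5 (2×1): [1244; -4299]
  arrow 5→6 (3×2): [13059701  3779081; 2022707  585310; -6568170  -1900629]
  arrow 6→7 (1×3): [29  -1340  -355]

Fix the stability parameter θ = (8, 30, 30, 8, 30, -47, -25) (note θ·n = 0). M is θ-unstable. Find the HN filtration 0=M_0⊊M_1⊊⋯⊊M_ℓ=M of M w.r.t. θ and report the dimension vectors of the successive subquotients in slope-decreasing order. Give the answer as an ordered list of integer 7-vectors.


Interval decomposition of M: I[1,2], I[3,3], I[3,6], I[5,7], I[6,6].
HN type (ℓ=5): μ^(1)=30; μ^(2)=8; μ^(3)=21/4; μ^(4)=-14; μ^(5)=-47

((0, 1, 1, 0, 0, 0, 0); (1, 0, 0, 0, 0, 0, 0); (0, 0, 1, 1, 1, 1, 0); (0, 0, 0, 0, 1, 1, 1); (0, 0, 0, 0, 0, 1, 0))


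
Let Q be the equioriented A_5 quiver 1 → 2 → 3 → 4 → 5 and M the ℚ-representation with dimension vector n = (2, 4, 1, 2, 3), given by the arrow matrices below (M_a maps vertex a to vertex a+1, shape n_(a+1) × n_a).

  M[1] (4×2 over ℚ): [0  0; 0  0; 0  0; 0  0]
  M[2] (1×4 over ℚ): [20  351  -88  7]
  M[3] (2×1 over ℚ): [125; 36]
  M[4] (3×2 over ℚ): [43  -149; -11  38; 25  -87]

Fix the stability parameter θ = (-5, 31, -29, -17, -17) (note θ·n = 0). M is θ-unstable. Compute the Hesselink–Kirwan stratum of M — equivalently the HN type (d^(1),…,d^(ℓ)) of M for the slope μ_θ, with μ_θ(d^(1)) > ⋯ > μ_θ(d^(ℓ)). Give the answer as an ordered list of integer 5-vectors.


Via rank(M_{q-1}∘⋯∘M_p): M ≅ I[1,1]^2, I[2,2]^3, I[2,5], I[4,5], I[5,5].
μ_θ-semistable layers: μ^(1)=31; μ^(2)=-5; μ^(3)=-8; μ^(4)=-17

((0, 3, 0, 0, 0); (2, 0, 0, 0, 0); (0, 1, 1, 1, 1); (0, 0, 0, 1, 2))


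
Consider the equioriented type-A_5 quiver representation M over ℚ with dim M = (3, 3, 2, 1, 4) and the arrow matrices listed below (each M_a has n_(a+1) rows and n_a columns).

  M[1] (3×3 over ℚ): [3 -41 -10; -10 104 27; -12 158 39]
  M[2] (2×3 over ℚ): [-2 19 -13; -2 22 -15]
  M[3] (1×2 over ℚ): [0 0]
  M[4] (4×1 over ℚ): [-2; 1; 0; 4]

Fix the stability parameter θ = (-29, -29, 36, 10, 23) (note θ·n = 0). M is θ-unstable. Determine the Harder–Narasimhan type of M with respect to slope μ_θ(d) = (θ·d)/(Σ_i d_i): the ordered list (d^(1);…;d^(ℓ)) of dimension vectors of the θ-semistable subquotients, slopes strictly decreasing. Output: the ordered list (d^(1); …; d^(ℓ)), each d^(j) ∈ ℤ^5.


Barcode: M ≅ I[1,2], I[1,3]^2, I[4,5], I[5,5]^3. HN layers by μ_θ (4 steps, strictly decreasing):
  μ^(1)=36; μ^(2)=23; μ^(3)=10; μ^(4)=-29

((0, 0, 2, 0, 0); (0, 0, 0, 0, 4); (0, 0, 0, 1, 0); (3, 3, 0, 0, 0))


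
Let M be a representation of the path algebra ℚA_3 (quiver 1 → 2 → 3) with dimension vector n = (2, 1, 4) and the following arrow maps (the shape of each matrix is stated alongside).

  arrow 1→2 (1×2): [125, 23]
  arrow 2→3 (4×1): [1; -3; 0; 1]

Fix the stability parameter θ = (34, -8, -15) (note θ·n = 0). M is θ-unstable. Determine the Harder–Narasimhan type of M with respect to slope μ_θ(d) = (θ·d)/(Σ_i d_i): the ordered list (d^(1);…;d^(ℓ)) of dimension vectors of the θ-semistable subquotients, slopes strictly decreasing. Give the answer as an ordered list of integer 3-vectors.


Interval decomposition of M: I[1,1], I[1,3], I[3,3]^3.
HN type (ℓ=3): μ^(1)=34; μ^(2)=11/3; μ^(3)=-15

((1, 0, 0); (1, 1, 1); (0, 0, 3))


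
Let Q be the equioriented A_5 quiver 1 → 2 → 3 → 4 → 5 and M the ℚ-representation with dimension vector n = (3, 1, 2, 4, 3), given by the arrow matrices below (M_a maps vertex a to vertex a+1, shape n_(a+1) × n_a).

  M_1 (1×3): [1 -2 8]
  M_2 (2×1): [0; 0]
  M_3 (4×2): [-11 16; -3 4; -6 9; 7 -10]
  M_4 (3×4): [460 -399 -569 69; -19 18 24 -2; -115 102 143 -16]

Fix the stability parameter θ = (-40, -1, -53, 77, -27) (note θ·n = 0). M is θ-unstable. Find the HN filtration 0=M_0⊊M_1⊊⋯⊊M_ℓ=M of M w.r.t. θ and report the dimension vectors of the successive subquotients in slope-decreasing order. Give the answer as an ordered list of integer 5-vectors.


Barcode: M ≅ I[1,1]^2, I[1,2], I[3,5]^2, I[4,4], I[4,5]. HN layers by μ_θ (5 steps, strictly decreasing):
  μ^(1)=77; μ^(2)=25; μ^(3)=-1; μ^(4)=-40; μ^(5)=-53

((0, 0, 0, 1, 0); (0, 0, 0, 3, 3); (0, 1, 0, 0, 0); (3, 0, 0, 0, 0); (0, 0, 2, 0, 0))


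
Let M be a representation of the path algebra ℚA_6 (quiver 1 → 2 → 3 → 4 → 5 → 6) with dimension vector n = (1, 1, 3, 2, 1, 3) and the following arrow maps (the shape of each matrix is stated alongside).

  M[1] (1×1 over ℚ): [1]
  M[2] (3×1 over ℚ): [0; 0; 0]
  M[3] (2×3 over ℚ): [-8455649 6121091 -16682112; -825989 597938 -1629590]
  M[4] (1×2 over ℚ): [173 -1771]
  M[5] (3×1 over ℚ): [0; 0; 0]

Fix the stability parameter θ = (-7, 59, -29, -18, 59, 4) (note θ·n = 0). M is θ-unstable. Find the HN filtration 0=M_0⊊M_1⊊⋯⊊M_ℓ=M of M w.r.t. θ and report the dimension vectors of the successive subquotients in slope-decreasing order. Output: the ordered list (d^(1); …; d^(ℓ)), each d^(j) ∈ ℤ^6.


Interval decomposition of M: I[1,2], I[3,3], I[3,4], I[3,5], I[6,6]^3.
HN type (ℓ=5): μ^(1)=59; μ^(2)=4; μ^(3)=-7; μ^(4)=-18; μ^(5)=-29

((0, 1, 0, 0, 1, 0); (0, 0, 0, 0, 0, 3); (1, 0, 0, 0, 0, 0); (0, 0, 0, 2, 0, 0); (0, 0, 3, 0, 0, 0))


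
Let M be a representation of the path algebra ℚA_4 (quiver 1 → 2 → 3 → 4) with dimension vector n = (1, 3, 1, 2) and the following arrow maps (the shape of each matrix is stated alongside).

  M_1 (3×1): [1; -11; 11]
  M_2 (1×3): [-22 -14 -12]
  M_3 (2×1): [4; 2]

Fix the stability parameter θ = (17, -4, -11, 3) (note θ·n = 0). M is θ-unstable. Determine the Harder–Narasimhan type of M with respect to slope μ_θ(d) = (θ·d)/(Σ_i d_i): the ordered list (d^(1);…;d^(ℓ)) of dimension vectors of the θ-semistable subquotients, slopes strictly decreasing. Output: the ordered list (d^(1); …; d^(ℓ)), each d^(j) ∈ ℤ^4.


Via rank(M_{q-1}∘⋯∘M_p): M ≅ I[1,2], I[2,2], I[2,4], I[4,4].
μ_θ-semistable layers: μ^(1)=13/2; μ^(2)=3; μ^(3)=-4; μ^(4)=-15/2

((1, 1, 0, 0); (0, 0, 0, 2); (0, 1, 0, 0); (0, 1, 1, 0))


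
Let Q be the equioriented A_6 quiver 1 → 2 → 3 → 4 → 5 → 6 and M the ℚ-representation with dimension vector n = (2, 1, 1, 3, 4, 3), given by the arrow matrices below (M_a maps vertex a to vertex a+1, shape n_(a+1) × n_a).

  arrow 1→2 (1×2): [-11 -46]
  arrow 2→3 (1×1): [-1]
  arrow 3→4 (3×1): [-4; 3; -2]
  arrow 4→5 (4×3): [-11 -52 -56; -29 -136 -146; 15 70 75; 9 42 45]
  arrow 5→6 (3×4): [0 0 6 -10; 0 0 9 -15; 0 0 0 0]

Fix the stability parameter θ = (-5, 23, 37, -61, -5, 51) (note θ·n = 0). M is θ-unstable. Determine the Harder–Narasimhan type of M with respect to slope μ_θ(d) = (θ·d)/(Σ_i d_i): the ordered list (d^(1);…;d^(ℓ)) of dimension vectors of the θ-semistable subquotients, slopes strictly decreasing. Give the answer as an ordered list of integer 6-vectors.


Via rank(M_{q-1}∘⋯∘M_p): M ≅ I[1,1], I[1,4], I[4,5]^2, I[5,5], I[5,6], I[6,6]^2.
μ_θ-semistable layers: μ^(1)=51; μ^(2)=-1/3; μ^(3)=-5; μ^(4)=-61

((0, 0, 0, 0, 0, 3); (0, 1, 1, 1, 0, 0); (2, 0, 0, 0, 4, 0); (0, 0, 0, 2, 0, 0))


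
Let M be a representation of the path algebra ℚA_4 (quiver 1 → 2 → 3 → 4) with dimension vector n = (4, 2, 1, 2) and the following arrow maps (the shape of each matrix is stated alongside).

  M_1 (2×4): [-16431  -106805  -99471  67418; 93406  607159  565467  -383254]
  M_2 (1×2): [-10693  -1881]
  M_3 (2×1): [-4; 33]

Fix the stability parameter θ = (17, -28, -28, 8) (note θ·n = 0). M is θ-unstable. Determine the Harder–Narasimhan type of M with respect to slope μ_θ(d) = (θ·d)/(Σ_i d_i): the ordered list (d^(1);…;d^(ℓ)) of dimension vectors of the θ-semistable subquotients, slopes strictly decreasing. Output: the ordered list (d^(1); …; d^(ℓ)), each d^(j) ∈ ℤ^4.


Interval decomposition of M: I[1,1]^2, I[1,2], I[1,4], I[4,4].
HN type (ℓ=4): μ^(1)=17; μ^(2)=8; μ^(3)=-11/2; μ^(4)=-13

((2, 0, 0, 0); (0, 0, 0, 2); (1, 1, 0, 0); (1, 1, 1, 0))


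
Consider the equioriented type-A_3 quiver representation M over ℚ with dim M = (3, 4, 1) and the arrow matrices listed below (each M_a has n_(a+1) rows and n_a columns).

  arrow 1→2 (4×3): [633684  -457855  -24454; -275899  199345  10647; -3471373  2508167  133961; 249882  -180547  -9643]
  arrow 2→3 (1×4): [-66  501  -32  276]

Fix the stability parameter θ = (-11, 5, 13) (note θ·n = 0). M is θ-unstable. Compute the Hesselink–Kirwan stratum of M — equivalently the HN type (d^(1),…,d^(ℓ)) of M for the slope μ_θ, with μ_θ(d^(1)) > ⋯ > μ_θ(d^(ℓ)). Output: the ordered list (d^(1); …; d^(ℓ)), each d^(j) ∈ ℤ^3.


Via rank(M_{q-1}∘⋯∘M_p): M ≅ I[1,2]^2, I[1,3], I[2,2].
μ_θ-semistable layers: μ^(1)=13; μ^(2)=5; μ^(3)=-11

((0, 0, 1); (0, 4, 0); (3, 0, 0))


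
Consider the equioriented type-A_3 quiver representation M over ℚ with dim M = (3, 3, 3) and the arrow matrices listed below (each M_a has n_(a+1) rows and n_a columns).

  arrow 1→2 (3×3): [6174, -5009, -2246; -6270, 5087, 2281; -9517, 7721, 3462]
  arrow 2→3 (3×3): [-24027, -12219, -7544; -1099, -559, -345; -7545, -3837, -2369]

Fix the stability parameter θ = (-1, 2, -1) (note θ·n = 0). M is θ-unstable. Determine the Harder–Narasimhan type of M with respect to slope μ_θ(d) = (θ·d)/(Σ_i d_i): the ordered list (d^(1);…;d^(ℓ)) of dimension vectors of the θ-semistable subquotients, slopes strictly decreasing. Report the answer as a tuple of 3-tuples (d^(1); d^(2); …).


Interval decomposition of M: I[1,2], I[1,3]^2, I[3,3].
HN type (ℓ=3): μ^(1)=2; μ^(2)=1/2; μ^(3)=-1

((0, 1, 0); (0, 2, 2); (3, 0, 1))


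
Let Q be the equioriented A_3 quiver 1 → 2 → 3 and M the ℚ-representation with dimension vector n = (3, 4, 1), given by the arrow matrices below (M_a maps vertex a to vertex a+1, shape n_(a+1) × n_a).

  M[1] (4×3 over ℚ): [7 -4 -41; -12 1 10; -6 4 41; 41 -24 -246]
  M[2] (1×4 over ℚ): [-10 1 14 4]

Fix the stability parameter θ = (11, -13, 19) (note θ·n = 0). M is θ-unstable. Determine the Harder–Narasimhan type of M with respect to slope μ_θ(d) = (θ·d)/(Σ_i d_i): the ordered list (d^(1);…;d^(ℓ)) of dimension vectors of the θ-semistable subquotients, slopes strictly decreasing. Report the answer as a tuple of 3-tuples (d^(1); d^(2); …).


Via rank(M_{q-1}∘⋯∘M_p): M ≅ I[1,2]^2, I[1,3], I[2,2].
μ_θ-semistable layers: μ^(1)=19; μ^(2)=-1; μ^(3)=-13

((0, 0, 1); (3, 3, 0); (0, 1, 0))


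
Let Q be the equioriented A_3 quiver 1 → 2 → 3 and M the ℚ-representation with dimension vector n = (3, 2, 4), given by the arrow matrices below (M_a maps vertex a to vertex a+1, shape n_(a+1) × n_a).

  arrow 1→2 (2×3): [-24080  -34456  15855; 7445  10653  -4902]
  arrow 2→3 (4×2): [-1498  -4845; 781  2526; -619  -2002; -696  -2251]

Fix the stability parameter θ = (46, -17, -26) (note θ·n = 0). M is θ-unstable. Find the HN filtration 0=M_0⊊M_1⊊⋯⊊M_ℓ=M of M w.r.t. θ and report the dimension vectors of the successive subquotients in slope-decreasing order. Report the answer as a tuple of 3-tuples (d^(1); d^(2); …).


Interval decomposition of M: I[1,1], I[1,3]^2, I[3,3]^2.
HN type (ℓ=3): μ^(1)=46; μ^(2)=1; μ^(3)=-26

((1, 0, 0); (2, 2, 2); (0, 0, 2))


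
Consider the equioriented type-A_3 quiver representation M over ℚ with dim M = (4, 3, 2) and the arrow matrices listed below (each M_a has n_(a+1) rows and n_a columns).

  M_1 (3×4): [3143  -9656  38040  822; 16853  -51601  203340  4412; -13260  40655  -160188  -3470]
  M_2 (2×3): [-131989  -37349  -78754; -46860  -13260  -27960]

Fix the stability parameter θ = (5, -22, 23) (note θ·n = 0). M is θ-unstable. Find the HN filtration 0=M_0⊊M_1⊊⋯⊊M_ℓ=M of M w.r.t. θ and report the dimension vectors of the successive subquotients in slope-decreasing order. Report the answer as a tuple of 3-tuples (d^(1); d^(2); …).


Via rank(M_{q-1}∘⋯∘M_p): M ≅ I[1,1]^2, I[1,2], I[1,3], I[2,2], I[3,3].
μ_θ-semistable layers: μ^(1)=23; μ^(2)=5; μ^(3)=-17/2; μ^(4)=-22

((0, 0, 2); (2, 0, 0); (2, 2, 0); (0, 1, 0))


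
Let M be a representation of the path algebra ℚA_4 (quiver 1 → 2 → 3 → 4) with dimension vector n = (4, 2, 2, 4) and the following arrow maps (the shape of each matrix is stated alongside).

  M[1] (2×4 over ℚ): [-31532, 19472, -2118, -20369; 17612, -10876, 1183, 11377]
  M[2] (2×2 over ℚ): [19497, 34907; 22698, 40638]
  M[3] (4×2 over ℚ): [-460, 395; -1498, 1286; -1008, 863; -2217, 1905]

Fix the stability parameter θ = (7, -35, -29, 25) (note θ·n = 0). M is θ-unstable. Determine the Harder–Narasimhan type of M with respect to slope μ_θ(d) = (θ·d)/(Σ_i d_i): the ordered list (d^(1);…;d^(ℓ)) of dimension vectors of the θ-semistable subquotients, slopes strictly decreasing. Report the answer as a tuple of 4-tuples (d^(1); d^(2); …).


Interval decomposition of M: I[1,1]^2, I[1,2], I[1,4], I[3,4], I[4,4]^2.
HN type (ℓ=5): μ^(1)=25; μ^(2)=7; μ^(3)=-14; μ^(4)=-19; μ^(5)=-29

((0, 0, 0, 4); (2, 0, 0, 0); (1, 1, 0, 0); (1, 1, 1, 0); (0, 0, 1, 0))


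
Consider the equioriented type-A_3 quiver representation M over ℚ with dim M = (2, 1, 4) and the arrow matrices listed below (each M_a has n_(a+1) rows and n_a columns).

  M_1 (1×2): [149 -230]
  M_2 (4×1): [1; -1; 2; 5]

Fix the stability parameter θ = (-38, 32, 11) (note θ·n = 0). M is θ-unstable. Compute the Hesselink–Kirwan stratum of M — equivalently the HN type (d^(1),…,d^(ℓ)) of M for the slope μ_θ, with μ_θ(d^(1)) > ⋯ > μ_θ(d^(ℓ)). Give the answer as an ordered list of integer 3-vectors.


Barcode: M ≅ I[1,1], I[1,3], I[3,3]^3. HN layers by μ_θ (3 steps, strictly decreasing):
  μ^(1)=43/2; μ^(2)=11; μ^(3)=-38

((0, 1, 1); (0, 0, 3); (2, 0, 0))


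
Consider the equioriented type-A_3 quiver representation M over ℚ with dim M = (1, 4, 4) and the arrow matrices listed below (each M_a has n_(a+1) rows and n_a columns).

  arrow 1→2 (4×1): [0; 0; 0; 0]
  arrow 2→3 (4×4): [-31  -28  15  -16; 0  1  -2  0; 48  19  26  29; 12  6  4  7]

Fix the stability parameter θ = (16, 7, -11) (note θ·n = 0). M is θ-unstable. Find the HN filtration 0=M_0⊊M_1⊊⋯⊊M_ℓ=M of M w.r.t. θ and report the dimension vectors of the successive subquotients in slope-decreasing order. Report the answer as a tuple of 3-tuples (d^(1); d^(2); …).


Barcode: M ≅ I[1,1], I[2,3]^4. HN layers by μ_θ (2 steps, strictly decreasing):
  μ^(1)=16; μ^(2)=-2

((1, 0, 0); (0, 4, 4))


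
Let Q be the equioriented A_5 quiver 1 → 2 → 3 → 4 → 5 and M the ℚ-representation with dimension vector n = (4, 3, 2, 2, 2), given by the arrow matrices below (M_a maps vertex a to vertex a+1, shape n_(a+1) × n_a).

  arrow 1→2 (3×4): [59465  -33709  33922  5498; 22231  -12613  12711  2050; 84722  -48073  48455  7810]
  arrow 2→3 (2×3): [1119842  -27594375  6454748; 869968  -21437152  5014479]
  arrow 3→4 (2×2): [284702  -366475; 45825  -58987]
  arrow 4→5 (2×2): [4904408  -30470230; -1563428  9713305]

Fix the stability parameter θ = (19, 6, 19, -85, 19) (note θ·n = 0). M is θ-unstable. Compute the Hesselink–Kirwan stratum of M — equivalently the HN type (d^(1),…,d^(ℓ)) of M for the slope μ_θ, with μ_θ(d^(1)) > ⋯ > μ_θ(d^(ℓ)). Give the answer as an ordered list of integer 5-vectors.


Barcode: M ≅ I[1,1], I[1,2], I[1,4], I[1,5], I[5,5]. HN layers by μ_θ (3 steps, strictly decreasing):
  μ^(1)=19; μ^(2)=25/2; μ^(3)=-41/4

((1, 0, 0, 0, 2); (1, 1, 0, 0, 0); (2, 2, 2, 2, 0))


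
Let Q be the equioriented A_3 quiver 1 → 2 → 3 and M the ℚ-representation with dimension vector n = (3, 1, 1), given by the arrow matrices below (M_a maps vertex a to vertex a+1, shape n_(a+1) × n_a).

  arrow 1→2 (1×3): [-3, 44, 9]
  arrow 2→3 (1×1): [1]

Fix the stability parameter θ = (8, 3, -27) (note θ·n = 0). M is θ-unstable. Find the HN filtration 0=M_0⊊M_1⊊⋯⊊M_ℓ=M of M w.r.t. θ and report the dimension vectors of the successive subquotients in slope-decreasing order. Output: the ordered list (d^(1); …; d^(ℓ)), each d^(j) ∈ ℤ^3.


Via rank(M_{q-1}∘⋯∘M_p): M ≅ I[1,1]^2, I[1,3].
μ_θ-semistable layers: μ^(1)=8; μ^(2)=-16/3

((2, 0, 0); (1, 1, 1))


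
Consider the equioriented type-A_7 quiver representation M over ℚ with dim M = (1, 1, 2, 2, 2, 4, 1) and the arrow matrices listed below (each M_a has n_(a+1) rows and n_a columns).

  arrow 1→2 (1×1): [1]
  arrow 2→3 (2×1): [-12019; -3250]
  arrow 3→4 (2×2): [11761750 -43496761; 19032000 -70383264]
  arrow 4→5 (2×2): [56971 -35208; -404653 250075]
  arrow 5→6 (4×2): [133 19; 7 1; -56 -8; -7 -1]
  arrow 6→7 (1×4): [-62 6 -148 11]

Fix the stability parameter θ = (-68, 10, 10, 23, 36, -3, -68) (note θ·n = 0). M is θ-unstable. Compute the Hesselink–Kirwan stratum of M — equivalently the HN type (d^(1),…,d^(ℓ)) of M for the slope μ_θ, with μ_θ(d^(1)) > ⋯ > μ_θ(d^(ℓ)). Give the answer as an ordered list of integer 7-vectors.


Via rank(M_{q-1}∘⋯∘M_p): M ≅ I[1,3], I[3,5], I[4,7], I[6,6]^3.
μ_θ-semistable layers: μ^(1)=36; μ^(2)=23; μ^(3)=10; μ^(4)=-3; μ^(5)=-68

((0, 0, 0, 0, 1, 0, 0); (0, 0, 0, 1, 0, 0, 0); (0, 1, 2, 0, 0, 0, 0); (0, 0, 0, 1, 1, 4, 1); (1, 0, 0, 0, 0, 0, 0))


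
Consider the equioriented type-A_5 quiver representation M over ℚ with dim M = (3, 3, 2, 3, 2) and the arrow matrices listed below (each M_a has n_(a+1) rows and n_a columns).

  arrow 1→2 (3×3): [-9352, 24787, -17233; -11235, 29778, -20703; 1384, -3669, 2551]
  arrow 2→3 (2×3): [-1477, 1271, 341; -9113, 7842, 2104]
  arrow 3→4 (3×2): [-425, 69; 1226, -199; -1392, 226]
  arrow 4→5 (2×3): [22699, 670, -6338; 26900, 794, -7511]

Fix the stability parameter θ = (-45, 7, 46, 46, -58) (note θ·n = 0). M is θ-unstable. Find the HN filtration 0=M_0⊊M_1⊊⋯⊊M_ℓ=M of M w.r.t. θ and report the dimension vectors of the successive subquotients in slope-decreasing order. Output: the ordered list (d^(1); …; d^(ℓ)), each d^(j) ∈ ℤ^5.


Barcode: M ≅ I[1,1], I[1,4], I[1,5], I[2,2], I[4,5]. HN layers by μ_θ (5 steps, strictly decreasing):
  μ^(1)=46; μ^(2)=34/3; μ^(3)=7; μ^(4)=-6; μ^(5)=-45

((0, 0, 1, 1, 0); (0, 0, 1, 1, 1); (0, 3, 0, 0, 0); (0, 0, 0, 1, 1); (3, 0, 0, 0, 0))


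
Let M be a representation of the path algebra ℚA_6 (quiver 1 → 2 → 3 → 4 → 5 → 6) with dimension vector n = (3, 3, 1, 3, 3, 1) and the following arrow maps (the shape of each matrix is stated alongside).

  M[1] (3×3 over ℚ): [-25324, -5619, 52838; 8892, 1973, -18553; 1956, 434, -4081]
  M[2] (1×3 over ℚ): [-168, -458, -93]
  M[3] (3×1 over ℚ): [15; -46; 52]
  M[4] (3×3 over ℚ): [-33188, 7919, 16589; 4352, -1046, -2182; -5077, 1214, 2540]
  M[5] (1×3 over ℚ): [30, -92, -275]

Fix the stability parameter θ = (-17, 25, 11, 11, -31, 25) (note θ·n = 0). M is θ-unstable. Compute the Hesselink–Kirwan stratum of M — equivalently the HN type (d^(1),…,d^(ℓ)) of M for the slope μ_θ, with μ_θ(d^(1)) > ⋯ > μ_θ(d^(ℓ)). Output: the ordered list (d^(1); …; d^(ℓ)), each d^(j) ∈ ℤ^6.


Via rank(M_{q-1}∘⋯∘M_p): M ≅ I[1,2]^2, I[1,6], I[4,5]^2.
μ_θ-semistable layers: μ^(1)=25; μ^(2)=4; μ^(3)=-10; μ^(4)=-17

((0, 2, 0, 0, 0, 1); (0, 1, 1, 1, 1, 0); (0, 0, 0, 2, 2, 0); (3, 0, 0, 0, 0, 0))


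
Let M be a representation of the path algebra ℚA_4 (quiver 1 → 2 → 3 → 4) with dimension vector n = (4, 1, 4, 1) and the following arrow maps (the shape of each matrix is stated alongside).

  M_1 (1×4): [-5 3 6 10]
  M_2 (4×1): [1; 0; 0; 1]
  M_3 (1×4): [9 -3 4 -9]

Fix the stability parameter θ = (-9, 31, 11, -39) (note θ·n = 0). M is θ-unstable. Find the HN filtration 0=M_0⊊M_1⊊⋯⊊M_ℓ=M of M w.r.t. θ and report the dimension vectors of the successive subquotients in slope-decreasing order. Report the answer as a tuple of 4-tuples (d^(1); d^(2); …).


Interval decomposition of M: I[1,1]^3, I[1,3], I[3,3]^2, I[3,4].
HN type (ℓ=4): μ^(1)=21; μ^(2)=11; μ^(3)=-9; μ^(4)=-14

((0, 1, 1, 0); (0, 0, 2, 0); (4, 0, 0, 0); (0, 0, 1, 1))


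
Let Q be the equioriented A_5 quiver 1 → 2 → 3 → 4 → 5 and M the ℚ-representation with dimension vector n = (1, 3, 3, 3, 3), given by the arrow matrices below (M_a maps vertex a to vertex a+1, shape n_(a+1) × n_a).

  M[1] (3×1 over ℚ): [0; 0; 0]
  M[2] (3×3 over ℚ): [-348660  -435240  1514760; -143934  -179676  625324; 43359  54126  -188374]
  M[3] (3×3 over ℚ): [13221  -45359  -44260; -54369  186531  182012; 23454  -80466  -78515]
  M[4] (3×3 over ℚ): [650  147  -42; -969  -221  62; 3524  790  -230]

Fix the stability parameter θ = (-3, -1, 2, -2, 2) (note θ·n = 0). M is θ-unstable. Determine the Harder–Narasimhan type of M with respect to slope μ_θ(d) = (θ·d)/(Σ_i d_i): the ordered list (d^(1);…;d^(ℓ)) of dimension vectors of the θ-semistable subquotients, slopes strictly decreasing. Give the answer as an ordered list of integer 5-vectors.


Barcode: M ≅ I[1,1], I[2,2]^2, I[2,5], I[3,3], I[3,5], I[4,5]. HN layers by μ_θ (5 steps, strictly decreasing):
  μ^(1)=2; μ^(2)=0; μ^(3)=-1; μ^(4)=-2; μ^(5)=-3

((0, 0, 1, 0, 3); (0, 0, 2, 2, 0); (0, 3, 0, 0, 0); (0, 0, 0, 1, 0); (1, 0, 0, 0, 0))


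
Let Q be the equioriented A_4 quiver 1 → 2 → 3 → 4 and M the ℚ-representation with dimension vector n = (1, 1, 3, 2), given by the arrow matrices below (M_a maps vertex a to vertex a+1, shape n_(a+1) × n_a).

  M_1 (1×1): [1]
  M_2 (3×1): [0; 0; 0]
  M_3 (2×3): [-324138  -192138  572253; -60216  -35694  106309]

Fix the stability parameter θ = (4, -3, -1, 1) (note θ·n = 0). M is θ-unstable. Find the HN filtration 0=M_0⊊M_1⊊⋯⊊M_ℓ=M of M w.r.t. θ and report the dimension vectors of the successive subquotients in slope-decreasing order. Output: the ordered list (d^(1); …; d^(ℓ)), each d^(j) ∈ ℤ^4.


Barcode: M ≅ I[1,2], I[3,3], I[3,4]^2. HN layers by μ_θ (3 steps, strictly decreasing):
  μ^(1)=1; μ^(2)=1/2; μ^(3)=-1

((0, 0, 0, 2); (1, 1, 0, 0); (0, 0, 3, 0))


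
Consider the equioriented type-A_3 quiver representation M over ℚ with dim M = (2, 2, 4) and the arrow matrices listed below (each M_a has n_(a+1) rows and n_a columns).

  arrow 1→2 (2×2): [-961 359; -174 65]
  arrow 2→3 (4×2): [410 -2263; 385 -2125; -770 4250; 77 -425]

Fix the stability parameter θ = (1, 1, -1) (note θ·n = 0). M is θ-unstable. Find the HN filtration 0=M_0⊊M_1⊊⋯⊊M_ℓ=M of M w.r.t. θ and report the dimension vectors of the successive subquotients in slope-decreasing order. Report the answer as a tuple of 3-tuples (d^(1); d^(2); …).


Via rank(M_{q-1}∘⋯∘M_p): M ≅ I[1,3]^2, I[3,3]^2.
μ_θ-semistable layers: μ^(1)=1/3; μ^(2)=-1

((2, 2, 2); (0, 0, 2))


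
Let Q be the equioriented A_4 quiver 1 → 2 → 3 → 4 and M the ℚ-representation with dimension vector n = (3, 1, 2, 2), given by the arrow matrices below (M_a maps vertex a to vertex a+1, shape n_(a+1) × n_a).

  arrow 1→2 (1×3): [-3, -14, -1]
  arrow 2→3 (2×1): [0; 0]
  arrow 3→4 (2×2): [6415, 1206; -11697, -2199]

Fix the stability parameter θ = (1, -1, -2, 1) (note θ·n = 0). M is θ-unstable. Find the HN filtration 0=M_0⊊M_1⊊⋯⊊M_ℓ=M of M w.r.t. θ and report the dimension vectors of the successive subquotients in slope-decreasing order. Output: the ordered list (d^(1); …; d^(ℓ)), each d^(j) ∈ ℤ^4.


Barcode: M ≅ I[1,1]^2, I[1,2], I[3,4]^2. HN layers by μ_θ (3 steps, strictly decreasing):
  μ^(1)=1; μ^(2)=0; μ^(3)=-2

((2, 0, 0, 2); (1, 1, 0, 0); (0, 0, 2, 0))


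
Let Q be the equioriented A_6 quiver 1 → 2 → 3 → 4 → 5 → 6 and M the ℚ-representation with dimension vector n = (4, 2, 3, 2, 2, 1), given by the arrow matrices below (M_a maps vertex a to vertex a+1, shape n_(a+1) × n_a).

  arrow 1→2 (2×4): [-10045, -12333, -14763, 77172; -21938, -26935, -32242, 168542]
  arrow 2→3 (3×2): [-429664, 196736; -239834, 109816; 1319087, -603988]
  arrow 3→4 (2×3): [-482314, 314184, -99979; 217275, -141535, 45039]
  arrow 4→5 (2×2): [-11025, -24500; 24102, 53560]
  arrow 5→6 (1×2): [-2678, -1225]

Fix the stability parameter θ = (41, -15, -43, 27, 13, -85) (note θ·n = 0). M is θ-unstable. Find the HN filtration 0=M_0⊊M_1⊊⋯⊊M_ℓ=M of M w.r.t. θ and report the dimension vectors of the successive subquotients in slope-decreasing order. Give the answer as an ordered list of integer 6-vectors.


Barcode: M ≅ I[1,1]^2, I[1,2], I[1,5], I[3,3], I[3,4], I[5,6]. HN layers by μ_θ (7 steps, strictly decreasing):
  μ^(1)=41; μ^(2)=27; μ^(3)=20; μ^(4)=13; μ^(5)=-17/3; μ^(6)=-36; μ^(7)=-43

((2, 0, 0, 0, 0, 0); (0, 0, 0, 1, 0, 0); (0, 0, 0, 1, 1, 0); (1, 1, 0, 0, 0, 0); (1, 1, 1, 0, 0, 0); (0, 0, 0, 0, 1, 1); (0, 0, 2, 0, 0, 0))


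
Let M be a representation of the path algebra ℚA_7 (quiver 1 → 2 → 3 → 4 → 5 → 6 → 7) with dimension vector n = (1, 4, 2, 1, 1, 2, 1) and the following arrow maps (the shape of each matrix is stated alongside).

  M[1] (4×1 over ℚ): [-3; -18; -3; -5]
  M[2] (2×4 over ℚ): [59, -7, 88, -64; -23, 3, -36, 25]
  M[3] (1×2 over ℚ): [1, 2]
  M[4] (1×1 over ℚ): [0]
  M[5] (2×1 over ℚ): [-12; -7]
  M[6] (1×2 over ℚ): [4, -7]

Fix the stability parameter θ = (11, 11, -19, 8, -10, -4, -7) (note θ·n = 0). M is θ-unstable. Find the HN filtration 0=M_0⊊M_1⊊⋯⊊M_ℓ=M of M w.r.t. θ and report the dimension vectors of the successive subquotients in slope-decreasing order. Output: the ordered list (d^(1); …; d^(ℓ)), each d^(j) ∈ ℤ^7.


Barcode: M ≅ I[1,4], I[2,2]^2, I[2,3], I[5,7], I[6,6]. HN layers by μ_θ (6 steps, strictly decreasing):
  μ^(1)=11; μ^(2)=8; μ^(3)=1; μ^(4)=-4; μ^(5)=-11/2; μ^(6)=-10

((0, 2, 0, 0, 0, 0, 0); (0, 0, 0, 1, 0, 0, 0); (1, 1, 1, 0, 0, 0, 0); (0, 1, 1, 0, 0, 1, 0); (0, 0, 0, 0, 0, 1, 1); (0, 0, 0, 0, 1, 0, 0))


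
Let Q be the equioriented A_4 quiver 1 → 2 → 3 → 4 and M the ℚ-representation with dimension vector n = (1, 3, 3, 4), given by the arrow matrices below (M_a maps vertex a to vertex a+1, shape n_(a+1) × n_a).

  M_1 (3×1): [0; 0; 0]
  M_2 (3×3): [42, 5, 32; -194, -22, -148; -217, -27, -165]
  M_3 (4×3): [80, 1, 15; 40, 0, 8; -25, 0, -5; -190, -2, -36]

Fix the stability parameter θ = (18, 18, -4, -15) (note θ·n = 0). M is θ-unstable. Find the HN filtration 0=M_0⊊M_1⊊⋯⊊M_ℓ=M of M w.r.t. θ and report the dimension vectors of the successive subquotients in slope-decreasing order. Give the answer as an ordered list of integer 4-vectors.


Barcode: M ≅ I[1,1], I[2,3], I[2,4]^2, I[4,4]^2. HN layers by μ_θ (4 steps, strictly decreasing):
  μ^(1)=18; μ^(2)=7; μ^(3)=-1/3; μ^(4)=-15

((1, 0, 0, 0); (0, 1, 1, 0); (0, 2, 2, 2); (0, 0, 0, 2))


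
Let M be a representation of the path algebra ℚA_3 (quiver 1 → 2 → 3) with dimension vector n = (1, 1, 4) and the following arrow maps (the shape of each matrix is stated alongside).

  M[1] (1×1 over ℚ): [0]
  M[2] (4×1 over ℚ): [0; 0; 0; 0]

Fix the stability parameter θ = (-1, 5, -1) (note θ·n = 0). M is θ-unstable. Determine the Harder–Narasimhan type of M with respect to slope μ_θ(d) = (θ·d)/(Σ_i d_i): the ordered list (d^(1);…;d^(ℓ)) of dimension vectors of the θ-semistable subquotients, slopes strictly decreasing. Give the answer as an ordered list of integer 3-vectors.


Via rank(M_{q-1}∘⋯∘M_p): M ≅ I[1,1], I[2,2], I[3,3]^4.
μ_θ-semistable layers: μ^(1)=5; μ^(2)=-1

((0, 1, 0); (1, 0, 4))


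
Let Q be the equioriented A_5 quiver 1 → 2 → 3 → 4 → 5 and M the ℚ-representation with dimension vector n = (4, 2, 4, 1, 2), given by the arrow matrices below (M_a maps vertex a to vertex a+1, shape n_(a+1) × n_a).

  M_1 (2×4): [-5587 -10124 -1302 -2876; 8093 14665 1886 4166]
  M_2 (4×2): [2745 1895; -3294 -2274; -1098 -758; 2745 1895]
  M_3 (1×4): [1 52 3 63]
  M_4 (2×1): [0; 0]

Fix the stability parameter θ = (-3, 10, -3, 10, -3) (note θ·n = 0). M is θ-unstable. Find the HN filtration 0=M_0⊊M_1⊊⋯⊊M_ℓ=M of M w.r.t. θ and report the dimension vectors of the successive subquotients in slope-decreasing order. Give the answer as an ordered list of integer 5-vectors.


Interval decomposition of M: I[1,1]^2, I[1,2], I[1,4], I[3,3]^3, I[5,5]^2.
HN type (ℓ=3): μ^(1)=10; μ^(2)=7/2; μ^(3)=-3

((0, 1, 0, 1, 0); (0, 1, 1, 0, 0); (4, 0, 3, 0, 2))


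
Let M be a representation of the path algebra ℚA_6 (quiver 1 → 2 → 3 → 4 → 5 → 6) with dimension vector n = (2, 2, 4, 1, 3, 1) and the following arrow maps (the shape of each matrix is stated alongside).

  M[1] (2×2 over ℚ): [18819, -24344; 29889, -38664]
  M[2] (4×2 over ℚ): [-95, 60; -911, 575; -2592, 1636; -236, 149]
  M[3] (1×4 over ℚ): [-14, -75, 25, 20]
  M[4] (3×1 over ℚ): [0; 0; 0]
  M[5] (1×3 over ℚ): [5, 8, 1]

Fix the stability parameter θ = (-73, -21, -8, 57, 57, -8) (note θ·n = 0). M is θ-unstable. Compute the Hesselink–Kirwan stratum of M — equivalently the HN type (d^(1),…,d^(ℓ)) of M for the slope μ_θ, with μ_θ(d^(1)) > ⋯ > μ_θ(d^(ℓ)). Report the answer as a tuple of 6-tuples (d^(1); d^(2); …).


Via rank(M_{q-1}∘⋯∘M_p): M ≅ I[1,1], I[1,3], I[2,4], I[3,3]^2, I[5,5]^2, I[5,6].
μ_θ-semistable layers: μ^(1)=57; μ^(2)=49/2; μ^(3)=-8; μ^(4)=-21; μ^(5)=-73

((0, 0, 0, 1, 2, 0); (0, 0, 0, 0, 1, 1); (0, 0, 4, 0, 0, 0); (0, 2, 0, 0, 0, 0); (2, 0, 0, 0, 0, 0))


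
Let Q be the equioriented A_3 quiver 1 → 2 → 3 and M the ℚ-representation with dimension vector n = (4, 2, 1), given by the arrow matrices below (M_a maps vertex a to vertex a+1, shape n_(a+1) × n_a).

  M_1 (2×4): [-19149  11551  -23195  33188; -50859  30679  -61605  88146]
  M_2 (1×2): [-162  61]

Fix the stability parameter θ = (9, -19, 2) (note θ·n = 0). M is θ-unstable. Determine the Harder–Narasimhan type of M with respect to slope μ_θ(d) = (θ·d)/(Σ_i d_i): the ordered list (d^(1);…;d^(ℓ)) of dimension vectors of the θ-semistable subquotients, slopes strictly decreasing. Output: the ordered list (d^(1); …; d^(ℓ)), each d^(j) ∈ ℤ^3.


Interval decomposition of M: I[1,1]^2, I[1,2], I[1,3].
HN type (ℓ=3): μ^(1)=9; μ^(2)=2; μ^(3)=-5

((2, 0, 0); (0, 0, 1); (2, 2, 0))


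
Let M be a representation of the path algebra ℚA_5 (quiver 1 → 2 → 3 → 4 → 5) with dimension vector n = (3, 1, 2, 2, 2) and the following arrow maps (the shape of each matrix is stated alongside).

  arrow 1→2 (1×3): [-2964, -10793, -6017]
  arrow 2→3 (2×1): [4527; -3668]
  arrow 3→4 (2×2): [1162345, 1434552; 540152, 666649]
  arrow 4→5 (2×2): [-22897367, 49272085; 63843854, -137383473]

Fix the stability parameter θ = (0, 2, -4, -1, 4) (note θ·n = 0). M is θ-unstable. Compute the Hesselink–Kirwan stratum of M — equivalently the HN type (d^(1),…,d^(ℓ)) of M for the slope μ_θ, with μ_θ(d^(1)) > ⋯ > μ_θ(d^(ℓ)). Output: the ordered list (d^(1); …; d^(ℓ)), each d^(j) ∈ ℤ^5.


Via rank(M_{q-1}∘⋯∘M_p): M ≅ I[1,1]^2, I[1,5], I[3,5].
μ_θ-semistable layers: μ^(1)=4; μ^(2)=0; μ^(3)=-3/4; μ^(4)=-1; μ^(5)=-4

((0, 0, 0, 0, 2); (2, 0, 0, 0, 0); (1, 1, 1, 1, 0); (0, 0, 0, 1, 0); (0, 0, 1, 0, 0))
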